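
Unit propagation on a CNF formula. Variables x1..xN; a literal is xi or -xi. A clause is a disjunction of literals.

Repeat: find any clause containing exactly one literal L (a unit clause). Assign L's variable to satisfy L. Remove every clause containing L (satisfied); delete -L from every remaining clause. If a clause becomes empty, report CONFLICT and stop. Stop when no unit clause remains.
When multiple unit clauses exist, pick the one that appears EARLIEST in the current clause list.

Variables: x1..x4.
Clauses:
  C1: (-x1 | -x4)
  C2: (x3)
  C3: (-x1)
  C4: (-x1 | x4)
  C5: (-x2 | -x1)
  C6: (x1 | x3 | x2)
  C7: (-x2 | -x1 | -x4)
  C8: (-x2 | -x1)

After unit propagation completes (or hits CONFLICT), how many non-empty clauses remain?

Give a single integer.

Answer: 0

Derivation:
unit clause [3] forces x3=T; simplify:
  satisfied 2 clause(s); 6 remain; assigned so far: [3]
unit clause [-1] forces x1=F; simplify:
  satisfied 6 clause(s); 0 remain; assigned so far: [1, 3]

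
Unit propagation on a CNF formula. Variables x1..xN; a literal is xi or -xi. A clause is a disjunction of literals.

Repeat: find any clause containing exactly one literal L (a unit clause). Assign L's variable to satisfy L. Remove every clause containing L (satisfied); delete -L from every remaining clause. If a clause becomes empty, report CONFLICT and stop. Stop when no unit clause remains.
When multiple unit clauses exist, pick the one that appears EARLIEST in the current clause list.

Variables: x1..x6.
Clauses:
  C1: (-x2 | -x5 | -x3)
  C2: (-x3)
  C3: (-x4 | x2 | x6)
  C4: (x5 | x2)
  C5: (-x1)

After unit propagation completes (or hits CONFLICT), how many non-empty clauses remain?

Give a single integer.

unit clause [-3] forces x3=F; simplify:
  satisfied 2 clause(s); 3 remain; assigned so far: [3]
unit clause [-1] forces x1=F; simplify:
  satisfied 1 clause(s); 2 remain; assigned so far: [1, 3]

Answer: 2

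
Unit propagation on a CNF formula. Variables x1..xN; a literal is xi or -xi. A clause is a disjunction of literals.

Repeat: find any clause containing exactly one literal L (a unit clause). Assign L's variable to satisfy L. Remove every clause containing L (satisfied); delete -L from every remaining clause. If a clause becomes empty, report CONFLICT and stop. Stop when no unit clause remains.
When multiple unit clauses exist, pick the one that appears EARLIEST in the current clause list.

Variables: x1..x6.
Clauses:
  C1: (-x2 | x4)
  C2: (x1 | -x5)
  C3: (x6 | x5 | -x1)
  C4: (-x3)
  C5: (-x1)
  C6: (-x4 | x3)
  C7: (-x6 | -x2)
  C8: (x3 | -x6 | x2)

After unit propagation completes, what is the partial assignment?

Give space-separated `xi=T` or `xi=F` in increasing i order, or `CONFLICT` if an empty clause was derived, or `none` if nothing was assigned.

unit clause [-3] forces x3=F; simplify:
  drop 3 from [-4, 3] -> [-4]
  drop 3 from [3, -6, 2] -> [-6, 2]
  satisfied 1 clause(s); 7 remain; assigned so far: [3]
unit clause [-1] forces x1=F; simplify:
  drop 1 from [1, -5] -> [-5]
  satisfied 2 clause(s); 5 remain; assigned so far: [1, 3]
unit clause [-5] forces x5=F; simplify:
  satisfied 1 clause(s); 4 remain; assigned so far: [1, 3, 5]
unit clause [-4] forces x4=F; simplify:
  drop 4 from [-2, 4] -> [-2]
  satisfied 1 clause(s); 3 remain; assigned so far: [1, 3, 4, 5]
unit clause [-2] forces x2=F; simplify:
  drop 2 from [-6, 2] -> [-6]
  satisfied 2 clause(s); 1 remain; assigned so far: [1, 2, 3, 4, 5]
unit clause [-6] forces x6=F; simplify:
  satisfied 1 clause(s); 0 remain; assigned so far: [1, 2, 3, 4, 5, 6]

Answer: x1=F x2=F x3=F x4=F x5=F x6=F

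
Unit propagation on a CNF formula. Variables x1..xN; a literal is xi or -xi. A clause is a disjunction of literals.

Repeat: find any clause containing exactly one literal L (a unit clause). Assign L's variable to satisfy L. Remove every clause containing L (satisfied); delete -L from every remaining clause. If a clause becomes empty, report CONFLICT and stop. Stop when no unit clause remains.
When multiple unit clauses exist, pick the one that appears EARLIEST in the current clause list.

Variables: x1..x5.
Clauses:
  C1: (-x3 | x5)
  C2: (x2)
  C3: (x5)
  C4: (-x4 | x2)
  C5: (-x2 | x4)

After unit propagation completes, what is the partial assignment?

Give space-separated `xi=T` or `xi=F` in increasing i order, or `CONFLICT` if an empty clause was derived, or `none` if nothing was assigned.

Answer: x2=T x4=T x5=T

Derivation:
unit clause [2] forces x2=T; simplify:
  drop -2 from [-2, 4] -> [4]
  satisfied 2 clause(s); 3 remain; assigned so far: [2]
unit clause [5] forces x5=T; simplify:
  satisfied 2 clause(s); 1 remain; assigned so far: [2, 5]
unit clause [4] forces x4=T; simplify:
  satisfied 1 clause(s); 0 remain; assigned so far: [2, 4, 5]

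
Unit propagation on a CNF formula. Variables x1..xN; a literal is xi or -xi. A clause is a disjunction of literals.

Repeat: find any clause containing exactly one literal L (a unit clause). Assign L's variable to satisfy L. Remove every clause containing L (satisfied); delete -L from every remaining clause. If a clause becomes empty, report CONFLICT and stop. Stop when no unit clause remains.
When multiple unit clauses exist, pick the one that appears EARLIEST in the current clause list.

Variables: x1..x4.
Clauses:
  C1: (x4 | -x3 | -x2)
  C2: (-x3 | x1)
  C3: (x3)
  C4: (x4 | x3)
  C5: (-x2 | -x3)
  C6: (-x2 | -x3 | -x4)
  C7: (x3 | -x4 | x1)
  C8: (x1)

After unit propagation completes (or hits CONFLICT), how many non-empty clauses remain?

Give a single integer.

Answer: 0

Derivation:
unit clause [3] forces x3=T; simplify:
  drop -3 from [4, -3, -2] -> [4, -2]
  drop -3 from [-3, 1] -> [1]
  drop -3 from [-2, -3] -> [-2]
  drop -3 from [-2, -3, -4] -> [-2, -4]
  satisfied 3 clause(s); 5 remain; assigned so far: [3]
unit clause [1] forces x1=T; simplify:
  satisfied 2 clause(s); 3 remain; assigned so far: [1, 3]
unit clause [-2] forces x2=F; simplify:
  satisfied 3 clause(s); 0 remain; assigned so far: [1, 2, 3]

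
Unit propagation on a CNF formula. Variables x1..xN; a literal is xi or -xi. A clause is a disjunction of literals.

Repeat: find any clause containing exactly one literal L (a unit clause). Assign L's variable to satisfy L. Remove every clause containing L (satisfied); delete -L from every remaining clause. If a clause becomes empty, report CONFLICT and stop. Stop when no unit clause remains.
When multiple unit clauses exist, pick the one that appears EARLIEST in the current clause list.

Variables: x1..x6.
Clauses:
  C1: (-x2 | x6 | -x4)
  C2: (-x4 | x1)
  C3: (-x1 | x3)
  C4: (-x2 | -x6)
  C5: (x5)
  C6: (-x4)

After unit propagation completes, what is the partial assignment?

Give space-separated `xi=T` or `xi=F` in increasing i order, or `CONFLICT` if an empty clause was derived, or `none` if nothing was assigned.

unit clause [5] forces x5=T; simplify:
  satisfied 1 clause(s); 5 remain; assigned so far: [5]
unit clause [-4] forces x4=F; simplify:
  satisfied 3 clause(s); 2 remain; assigned so far: [4, 5]

Answer: x4=F x5=T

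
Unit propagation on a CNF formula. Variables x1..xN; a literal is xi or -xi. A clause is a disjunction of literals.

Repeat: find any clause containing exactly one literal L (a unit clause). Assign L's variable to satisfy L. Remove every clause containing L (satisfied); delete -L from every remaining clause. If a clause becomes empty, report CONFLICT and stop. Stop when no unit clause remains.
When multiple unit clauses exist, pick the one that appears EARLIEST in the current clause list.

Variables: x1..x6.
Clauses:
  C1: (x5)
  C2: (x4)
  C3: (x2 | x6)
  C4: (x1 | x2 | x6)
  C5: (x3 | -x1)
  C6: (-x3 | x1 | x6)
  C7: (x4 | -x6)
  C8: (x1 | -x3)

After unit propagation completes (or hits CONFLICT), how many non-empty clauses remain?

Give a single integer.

Answer: 5

Derivation:
unit clause [5] forces x5=T; simplify:
  satisfied 1 clause(s); 7 remain; assigned so far: [5]
unit clause [4] forces x4=T; simplify:
  satisfied 2 clause(s); 5 remain; assigned so far: [4, 5]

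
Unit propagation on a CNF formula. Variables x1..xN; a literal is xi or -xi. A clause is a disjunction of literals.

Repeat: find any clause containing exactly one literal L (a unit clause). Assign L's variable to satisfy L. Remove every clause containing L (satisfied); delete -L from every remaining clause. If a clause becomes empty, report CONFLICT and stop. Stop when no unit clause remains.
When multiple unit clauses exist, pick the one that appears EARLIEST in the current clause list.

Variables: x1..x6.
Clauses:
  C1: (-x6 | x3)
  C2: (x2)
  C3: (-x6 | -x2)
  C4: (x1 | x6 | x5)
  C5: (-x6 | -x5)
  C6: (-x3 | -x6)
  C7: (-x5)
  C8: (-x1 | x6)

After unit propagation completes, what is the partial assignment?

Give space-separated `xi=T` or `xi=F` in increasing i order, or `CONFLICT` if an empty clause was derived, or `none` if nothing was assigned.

unit clause [2] forces x2=T; simplify:
  drop -2 from [-6, -2] -> [-6]
  satisfied 1 clause(s); 7 remain; assigned so far: [2]
unit clause [-6] forces x6=F; simplify:
  drop 6 from [1, 6, 5] -> [1, 5]
  drop 6 from [-1, 6] -> [-1]
  satisfied 4 clause(s); 3 remain; assigned so far: [2, 6]
unit clause [-5] forces x5=F; simplify:
  drop 5 from [1, 5] -> [1]
  satisfied 1 clause(s); 2 remain; assigned so far: [2, 5, 6]
unit clause [1] forces x1=T; simplify:
  drop -1 from [-1] -> [] (empty!)
  satisfied 1 clause(s); 1 remain; assigned so far: [1, 2, 5, 6]
CONFLICT (empty clause)

Answer: CONFLICT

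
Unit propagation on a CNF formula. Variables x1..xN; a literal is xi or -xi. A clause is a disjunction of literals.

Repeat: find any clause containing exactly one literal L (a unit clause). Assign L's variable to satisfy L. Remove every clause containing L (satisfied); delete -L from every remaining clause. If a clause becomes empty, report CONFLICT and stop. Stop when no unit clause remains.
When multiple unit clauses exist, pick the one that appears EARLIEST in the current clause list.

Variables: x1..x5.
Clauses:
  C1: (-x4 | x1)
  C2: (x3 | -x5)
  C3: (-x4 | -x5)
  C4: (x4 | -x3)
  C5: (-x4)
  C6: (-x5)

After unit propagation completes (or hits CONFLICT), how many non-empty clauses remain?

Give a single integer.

unit clause [-4] forces x4=F; simplify:
  drop 4 from [4, -3] -> [-3]
  satisfied 3 clause(s); 3 remain; assigned so far: [4]
unit clause [-3] forces x3=F; simplify:
  drop 3 from [3, -5] -> [-5]
  satisfied 1 clause(s); 2 remain; assigned so far: [3, 4]
unit clause [-5] forces x5=F; simplify:
  satisfied 2 clause(s); 0 remain; assigned so far: [3, 4, 5]

Answer: 0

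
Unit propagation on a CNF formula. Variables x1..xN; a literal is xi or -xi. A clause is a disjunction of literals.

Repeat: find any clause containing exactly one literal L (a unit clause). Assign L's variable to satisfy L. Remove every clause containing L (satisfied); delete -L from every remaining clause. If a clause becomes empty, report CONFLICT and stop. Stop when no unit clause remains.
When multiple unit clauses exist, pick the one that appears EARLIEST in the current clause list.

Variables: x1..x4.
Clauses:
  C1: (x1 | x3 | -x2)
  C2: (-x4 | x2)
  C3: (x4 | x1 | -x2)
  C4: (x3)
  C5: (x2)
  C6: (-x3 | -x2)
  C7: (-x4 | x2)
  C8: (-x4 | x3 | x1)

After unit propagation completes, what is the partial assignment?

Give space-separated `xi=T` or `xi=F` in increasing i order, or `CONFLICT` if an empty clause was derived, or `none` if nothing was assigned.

Answer: CONFLICT

Derivation:
unit clause [3] forces x3=T; simplify:
  drop -3 from [-3, -2] -> [-2]
  satisfied 3 clause(s); 5 remain; assigned so far: [3]
unit clause [2] forces x2=T; simplify:
  drop -2 from [4, 1, -2] -> [4, 1]
  drop -2 from [-2] -> [] (empty!)
  satisfied 3 clause(s); 2 remain; assigned so far: [2, 3]
CONFLICT (empty clause)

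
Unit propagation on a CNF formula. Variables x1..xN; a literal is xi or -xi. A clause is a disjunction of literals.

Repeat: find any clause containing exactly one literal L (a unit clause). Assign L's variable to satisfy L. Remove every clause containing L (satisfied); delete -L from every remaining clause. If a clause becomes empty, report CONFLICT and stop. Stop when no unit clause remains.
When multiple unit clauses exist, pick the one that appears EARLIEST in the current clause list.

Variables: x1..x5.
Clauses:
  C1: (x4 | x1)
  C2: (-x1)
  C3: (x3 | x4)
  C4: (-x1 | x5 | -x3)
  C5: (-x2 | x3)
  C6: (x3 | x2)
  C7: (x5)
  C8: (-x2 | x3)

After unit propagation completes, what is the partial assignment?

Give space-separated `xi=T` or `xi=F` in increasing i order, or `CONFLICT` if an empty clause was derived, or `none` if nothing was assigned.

unit clause [-1] forces x1=F; simplify:
  drop 1 from [4, 1] -> [4]
  satisfied 2 clause(s); 6 remain; assigned so far: [1]
unit clause [4] forces x4=T; simplify:
  satisfied 2 clause(s); 4 remain; assigned so far: [1, 4]
unit clause [5] forces x5=T; simplify:
  satisfied 1 clause(s); 3 remain; assigned so far: [1, 4, 5]

Answer: x1=F x4=T x5=T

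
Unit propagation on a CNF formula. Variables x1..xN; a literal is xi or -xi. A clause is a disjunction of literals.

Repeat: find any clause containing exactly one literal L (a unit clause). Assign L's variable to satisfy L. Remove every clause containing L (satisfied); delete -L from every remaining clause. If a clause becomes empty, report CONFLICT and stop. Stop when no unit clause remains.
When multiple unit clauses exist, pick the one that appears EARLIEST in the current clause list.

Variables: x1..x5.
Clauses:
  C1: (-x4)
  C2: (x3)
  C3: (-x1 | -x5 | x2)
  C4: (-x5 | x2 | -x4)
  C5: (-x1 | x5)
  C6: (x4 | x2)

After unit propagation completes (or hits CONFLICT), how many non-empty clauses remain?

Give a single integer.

Answer: 1

Derivation:
unit clause [-4] forces x4=F; simplify:
  drop 4 from [4, 2] -> [2]
  satisfied 2 clause(s); 4 remain; assigned so far: [4]
unit clause [3] forces x3=T; simplify:
  satisfied 1 clause(s); 3 remain; assigned so far: [3, 4]
unit clause [2] forces x2=T; simplify:
  satisfied 2 clause(s); 1 remain; assigned so far: [2, 3, 4]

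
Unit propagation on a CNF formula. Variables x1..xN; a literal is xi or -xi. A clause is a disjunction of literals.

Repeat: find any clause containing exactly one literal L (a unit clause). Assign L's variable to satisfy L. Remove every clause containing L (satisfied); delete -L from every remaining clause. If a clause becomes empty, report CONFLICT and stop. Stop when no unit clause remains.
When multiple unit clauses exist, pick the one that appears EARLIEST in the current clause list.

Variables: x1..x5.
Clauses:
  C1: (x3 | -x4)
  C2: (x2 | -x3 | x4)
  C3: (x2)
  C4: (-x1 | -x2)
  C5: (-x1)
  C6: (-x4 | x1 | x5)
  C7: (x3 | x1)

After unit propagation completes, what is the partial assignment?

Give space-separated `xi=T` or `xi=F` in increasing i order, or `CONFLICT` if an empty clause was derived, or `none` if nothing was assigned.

unit clause [2] forces x2=T; simplify:
  drop -2 from [-1, -2] -> [-1]
  satisfied 2 clause(s); 5 remain; assigned so far: [2]
unit clause [-1] forces x1=F; simplify:
  drop 1 from [-4, 1, 5] -> [-4, 5]
  drop 1 from [3, 1] -> [3]
  satisfied 2 clause(s); 3 remain; assigned so far: [1, 2]
unit clause [3] forces x3=T; simplify:
  satisfied 2 clause(s); 1 remain; assigned so far: [1, 2, 3]

Answer: x1=F x2=T x3=T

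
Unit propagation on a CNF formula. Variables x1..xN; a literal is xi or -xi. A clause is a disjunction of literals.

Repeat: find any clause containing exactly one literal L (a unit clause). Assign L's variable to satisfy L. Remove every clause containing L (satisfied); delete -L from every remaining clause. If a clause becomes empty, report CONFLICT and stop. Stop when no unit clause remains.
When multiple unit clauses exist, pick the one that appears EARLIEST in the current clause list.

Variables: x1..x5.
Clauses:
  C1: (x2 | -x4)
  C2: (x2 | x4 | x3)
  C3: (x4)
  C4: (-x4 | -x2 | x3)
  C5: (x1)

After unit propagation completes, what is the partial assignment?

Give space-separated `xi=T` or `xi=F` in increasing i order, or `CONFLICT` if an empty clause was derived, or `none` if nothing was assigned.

Answer: x1=T x2=T x3=T x4=T

Derivation:
unit clause [4] forces x4=T; simplify:
  drop -4 from [2, -4] -> [2]
  drop -4 from [-4, -2, 3] -> [-2, 3]
  satisfied 2 clause(s); 3 remain; assigned so far: [4]
unit clause [2] forces x2=T; simplify:
  drop -2 from [-2, 3] -> [3]
  satisfied 1 clause(s); 2 remain; assigned so far: [2, 4]
unit clause [3] forces x3=T; simplify:
  satisfied 1 clause(s); 1 remain; assigned so far: [2, 3, 4]
unit clause [1] forces x1=T; simplify:
  satisfied 1 clause(s); 0 remain; assigned so far: [1, 2, 3, 4]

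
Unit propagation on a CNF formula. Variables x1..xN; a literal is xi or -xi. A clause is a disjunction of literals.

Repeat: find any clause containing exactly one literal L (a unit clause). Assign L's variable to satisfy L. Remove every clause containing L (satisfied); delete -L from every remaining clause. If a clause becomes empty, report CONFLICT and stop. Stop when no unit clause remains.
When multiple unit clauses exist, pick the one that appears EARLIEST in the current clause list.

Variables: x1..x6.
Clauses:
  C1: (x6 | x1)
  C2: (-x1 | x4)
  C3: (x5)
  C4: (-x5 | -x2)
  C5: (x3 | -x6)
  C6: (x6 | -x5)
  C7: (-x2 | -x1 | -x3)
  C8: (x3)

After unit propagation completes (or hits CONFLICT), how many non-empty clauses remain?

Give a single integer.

Answer: 1

Derivation:
unit clause [5] forces x5=T; simplify:
  drop -5 from [-5, -2] -> [-2]
  drop -5 from [6, -5] -> [6]
  satisfied 1 clause(s); 7 remain; assigned so far: [5]
unit clause [-2] forces x2=F; simplify:
  satisfied 2 clause(s); 5 remain; assigned so far: [2, 5]
unit clause [6] forces x6=T; simplify:
  drop -6 from [3, -6] -> [3]
  satisfied 2 clause(s); 3 remain; assigned so far: [2, 5, 6]
unit clause [3] forces x3=T; simplify:
  satisfied 2 clause(s); 1 remain; assigned so far: [2, 3, 5, 6]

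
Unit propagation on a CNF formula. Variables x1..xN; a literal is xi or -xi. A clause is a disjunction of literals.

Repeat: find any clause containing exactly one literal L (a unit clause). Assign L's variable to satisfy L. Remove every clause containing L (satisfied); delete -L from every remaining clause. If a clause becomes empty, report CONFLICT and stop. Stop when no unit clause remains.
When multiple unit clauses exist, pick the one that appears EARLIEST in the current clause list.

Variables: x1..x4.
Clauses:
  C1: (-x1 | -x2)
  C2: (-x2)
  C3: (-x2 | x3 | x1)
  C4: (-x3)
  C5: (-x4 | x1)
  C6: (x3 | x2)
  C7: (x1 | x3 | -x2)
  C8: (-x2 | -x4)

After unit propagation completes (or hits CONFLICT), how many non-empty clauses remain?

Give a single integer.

Answer: 1

Derivation:
unit clause [-2] forces x2=F; simplify:
  drop 2 from [3, 2] -> [3]
  satisfied 5 clause(s); 3 remain; assigned so far: [2]
unit clause [-3] forces x3=F; simplify:
  drop 3 from [3] -> [] (empty!)
  satisfied 1 clause(s); 2 remain; assigned so far: [2, 3]
CONFLICT (empty clause)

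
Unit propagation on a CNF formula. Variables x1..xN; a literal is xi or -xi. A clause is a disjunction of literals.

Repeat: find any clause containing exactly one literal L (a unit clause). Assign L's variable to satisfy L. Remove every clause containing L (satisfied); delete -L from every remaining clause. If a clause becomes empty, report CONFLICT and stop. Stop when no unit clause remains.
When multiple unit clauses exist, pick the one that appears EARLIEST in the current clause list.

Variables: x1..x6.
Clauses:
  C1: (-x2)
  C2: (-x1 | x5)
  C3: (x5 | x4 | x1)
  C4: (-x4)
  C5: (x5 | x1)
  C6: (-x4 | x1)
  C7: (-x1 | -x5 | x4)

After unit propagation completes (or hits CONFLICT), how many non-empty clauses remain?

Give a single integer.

unit clause [-2] forces x2=F; simplify:
  satisfied 1 clause(s); 6 remain; assigned so far: [2]
unit clause [-4] forces x4=F; simplify:
  drop 4 from [5, 4, 1] -> [5, 1]
  drop 4 from [-1, -5, 4] -> [-1, -5]
  satisfied 2 clause(s); 4 remain; assigned so far: [2, 4]

Answer: 4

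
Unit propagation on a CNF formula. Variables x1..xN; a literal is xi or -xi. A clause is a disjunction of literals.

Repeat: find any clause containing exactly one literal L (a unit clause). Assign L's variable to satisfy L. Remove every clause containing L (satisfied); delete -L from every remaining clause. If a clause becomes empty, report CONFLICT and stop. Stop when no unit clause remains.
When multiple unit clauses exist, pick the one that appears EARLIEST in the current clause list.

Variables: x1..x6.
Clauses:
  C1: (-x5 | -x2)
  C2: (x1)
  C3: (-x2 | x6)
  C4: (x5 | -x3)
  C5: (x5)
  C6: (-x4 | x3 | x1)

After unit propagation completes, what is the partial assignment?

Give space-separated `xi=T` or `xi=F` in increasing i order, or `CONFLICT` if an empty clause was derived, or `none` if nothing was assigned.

Answer: x1=T x2=F x5=T

Derivation:
unit clause [1] forces x1=T; simplify:
  satisfied 2 clause(s); 4 remain; assigned so far: [1]
unit clause [5] forces x5=T; simplify:
  drop -5 from [-5, -2] -> [-2]
  satisfied 2 clause(s); 2 remain; assigned so far: [1, 5]
unit clause [-2] forces x2=F; simplify:
  satisfied 2 clause(s); 0 remain; assigned so far: [1, 2, 5]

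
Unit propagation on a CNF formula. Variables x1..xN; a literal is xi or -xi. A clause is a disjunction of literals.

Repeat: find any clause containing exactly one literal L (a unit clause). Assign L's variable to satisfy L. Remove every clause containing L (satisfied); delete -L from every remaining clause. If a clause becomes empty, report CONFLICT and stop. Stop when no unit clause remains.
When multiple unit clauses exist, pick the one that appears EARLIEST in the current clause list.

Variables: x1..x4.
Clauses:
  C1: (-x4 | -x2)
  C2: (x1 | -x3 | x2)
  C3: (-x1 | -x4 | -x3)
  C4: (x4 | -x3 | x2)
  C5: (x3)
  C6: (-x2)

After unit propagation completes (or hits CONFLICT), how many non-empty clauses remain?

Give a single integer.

Answer: 0

Derivation:
unit clause [3] forces x3=T; simplify:
  drop -3 from [1, -3, 2] -> [1, 2]
  drop -3 from [-1, -4, -3] -> [-1, -4]
  drop -3 from [4, -3, 2] -> [4, 2]
  satisfied 1 clause(s); 5 remain; assigned so far: [3]
unit clause [-2] forces x2=F; simplify:
  drop 2 from [1, 2] -> [1]
  drop 2 from [4, 2] -> [4]
  satisfied 2 clause(s); 3 remain; assigned so far: [2, 3]
unit clause [1] forces x1=T; simplify:
  drop -1 from [-1, -4] -> [-4]
  satisfied 1 clause(s); 2 remain; assigned so far: [1, 2, 3]
unit clause [-4] forces x4=F; simplify:
  drop 4 from [4] -> [] (empty!)
  satisfied 1 clause(s); 1 remain; assigned so far: [1, 2, 3, 4]
CONFLICT (empty clause)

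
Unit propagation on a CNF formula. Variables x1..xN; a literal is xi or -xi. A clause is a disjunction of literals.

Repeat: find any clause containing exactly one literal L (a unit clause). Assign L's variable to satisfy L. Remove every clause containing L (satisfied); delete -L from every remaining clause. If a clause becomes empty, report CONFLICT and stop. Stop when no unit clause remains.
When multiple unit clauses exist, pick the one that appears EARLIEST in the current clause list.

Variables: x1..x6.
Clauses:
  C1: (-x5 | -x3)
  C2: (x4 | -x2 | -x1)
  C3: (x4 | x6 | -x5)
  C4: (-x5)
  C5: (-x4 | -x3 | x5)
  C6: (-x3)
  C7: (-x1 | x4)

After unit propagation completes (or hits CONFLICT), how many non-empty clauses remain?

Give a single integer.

Answer: 2

Derivation:
unit clause [-5] forces x5=F; simplify:
  drop 5 from [-4, -3, 5] -> [-4, -3]
  satisfied 3 clause(s); 4 remain; assigned so far: [5]
unit clause [-3] forces x3=F; simplify:
  satisfied 2 clause(s); 2 remain; assigned so far: [3, 5]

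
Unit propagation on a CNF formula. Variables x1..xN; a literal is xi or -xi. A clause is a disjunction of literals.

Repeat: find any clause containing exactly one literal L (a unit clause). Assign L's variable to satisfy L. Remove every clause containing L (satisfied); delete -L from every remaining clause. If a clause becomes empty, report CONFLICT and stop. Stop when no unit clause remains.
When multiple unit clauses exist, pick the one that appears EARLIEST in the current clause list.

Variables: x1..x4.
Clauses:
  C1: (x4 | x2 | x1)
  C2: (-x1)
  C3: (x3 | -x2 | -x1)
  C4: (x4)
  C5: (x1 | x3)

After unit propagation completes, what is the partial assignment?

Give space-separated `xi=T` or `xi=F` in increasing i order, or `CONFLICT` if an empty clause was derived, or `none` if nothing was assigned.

unit clause [-1] forces x1=F; simplify:
  drop 1 from [4, 2, 1] -> [4, 2]
  drop 1 from [1, 3] -> [3]
  satisfied 2 clause(s); 3 remain; assigned so far: [1]
unit clause [4] forces x4=T; simplify:
  satisfied 2 clause(s); 1 remain; assigned so far: [1, 4]
unit clause [3] forces x3=T; simplify:
  satisfied 1 clause(s); 0 remain; assigned so far: [1, 3, 4]

Answer: x1=F x3=T x4=T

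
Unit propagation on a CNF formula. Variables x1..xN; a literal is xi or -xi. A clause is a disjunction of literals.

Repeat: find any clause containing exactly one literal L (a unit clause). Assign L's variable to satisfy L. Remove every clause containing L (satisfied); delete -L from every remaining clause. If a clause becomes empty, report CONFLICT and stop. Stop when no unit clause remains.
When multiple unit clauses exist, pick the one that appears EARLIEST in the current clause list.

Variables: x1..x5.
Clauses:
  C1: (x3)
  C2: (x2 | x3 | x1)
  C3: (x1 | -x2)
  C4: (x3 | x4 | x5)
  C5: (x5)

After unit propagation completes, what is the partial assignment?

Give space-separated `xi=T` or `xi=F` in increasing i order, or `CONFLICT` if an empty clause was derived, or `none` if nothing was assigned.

Answer: x3=T x5=T

Derivation:
unit clause [3] forces x3=T; simplify:
  satisfied 3 clause(s); 2 remain; assigned so far: [3]
unit clause [5] forces x5=T; simplify:
  satisfied 1 clause(s); 1 remain; assigned so far: [3, 5]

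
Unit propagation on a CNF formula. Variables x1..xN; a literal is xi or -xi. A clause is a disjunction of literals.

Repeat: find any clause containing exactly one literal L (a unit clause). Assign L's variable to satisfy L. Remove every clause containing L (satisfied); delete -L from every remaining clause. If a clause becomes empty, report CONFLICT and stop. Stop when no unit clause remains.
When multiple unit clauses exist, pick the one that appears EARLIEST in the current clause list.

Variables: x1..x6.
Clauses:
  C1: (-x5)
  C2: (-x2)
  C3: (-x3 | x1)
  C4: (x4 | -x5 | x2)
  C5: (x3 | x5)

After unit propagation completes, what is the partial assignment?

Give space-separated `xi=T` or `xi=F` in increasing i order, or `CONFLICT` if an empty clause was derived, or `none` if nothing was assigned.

Answer: x1=T x2=F x3=T x5=F

Derivation:
unit clause [-5] forces x5=F; simplify:
  drop 5 from [3, 5] -> [3]
  satisfied 2 clause(s); 3 remain; assigned so far: [5]
unit clause [-2] forces x2=F; simplify:
  satisfied 1 clause(s); 2 remain; assigned so far: [2, 5]
unit clause [3] forces x3=T; simplify:
  drop -3 from [-3, 1] -> [1]
  satisfied 1 clause(s); 1 remain; assigned so far: [2, 3, 5]
unit clause [1] forces x1=T; simplify:
  satisfied 1 clause(s); 0 remain; assigned so far: [1, 2, 3, 5]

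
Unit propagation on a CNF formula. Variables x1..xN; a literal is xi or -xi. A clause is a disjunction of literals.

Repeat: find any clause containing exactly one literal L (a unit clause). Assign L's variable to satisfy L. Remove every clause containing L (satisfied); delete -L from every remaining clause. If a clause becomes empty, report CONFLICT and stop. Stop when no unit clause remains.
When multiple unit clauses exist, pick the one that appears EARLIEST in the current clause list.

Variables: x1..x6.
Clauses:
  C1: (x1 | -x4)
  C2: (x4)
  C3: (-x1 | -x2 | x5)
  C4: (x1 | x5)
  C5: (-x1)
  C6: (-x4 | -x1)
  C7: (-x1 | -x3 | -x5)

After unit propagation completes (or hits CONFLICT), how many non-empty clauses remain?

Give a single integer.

unit clause [4] forces x4=T; simplify:
  drop -4 from [1, -4] -> [1]
  drop -4 from [-4, -1] -> [-1]
  satisfied 1 clause(s); 6 remain; assigned so far: [4]
unit clause [1] forces x1=T; simplify:
  drop -1 from [-1, -2, 5] -> [-2, 5]
  drop -1 from [-1] -> [] (empty!)
  drop -1 from [-1] -> [] (empty!)
  drop -1 from [-1, -3, -5] -> [-3, -5]
  satisfied 2 clause(s); 4 remain; assigned so far: [1, 4]
CONFLICT (empty clause)

Answer: 2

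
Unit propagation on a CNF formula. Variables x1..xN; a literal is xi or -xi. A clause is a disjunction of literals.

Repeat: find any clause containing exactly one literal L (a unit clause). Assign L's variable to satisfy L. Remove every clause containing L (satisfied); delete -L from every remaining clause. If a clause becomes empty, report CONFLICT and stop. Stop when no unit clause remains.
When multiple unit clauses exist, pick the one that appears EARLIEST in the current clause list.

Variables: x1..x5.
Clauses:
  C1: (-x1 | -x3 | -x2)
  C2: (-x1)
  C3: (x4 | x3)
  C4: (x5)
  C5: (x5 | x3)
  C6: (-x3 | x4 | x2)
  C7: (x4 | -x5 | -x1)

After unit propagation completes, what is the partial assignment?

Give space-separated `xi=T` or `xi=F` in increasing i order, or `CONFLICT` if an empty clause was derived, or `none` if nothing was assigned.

Answer: x1=F x5=T

Derivation:
unit clause [-1] forces x1=F; simplify:
  satisfied 3 clause(s); 4 remain; assigned so far: [1]
unit clause [5] forces x5=T; simplify:
  satisfied 2 clause(s); 2 remain; assigned so far: [1, 5]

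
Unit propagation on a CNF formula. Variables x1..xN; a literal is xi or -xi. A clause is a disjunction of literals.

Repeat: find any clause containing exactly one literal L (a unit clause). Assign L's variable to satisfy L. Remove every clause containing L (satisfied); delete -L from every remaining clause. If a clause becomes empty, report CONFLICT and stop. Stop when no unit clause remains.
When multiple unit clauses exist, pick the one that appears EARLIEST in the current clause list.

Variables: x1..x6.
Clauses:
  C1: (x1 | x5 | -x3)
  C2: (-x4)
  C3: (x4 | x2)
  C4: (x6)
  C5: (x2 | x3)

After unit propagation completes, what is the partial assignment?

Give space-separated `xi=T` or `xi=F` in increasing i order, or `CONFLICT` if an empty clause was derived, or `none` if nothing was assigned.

Answer: x2=T x4=F x6=T

Derivation:
unit clause [-4] forces x4=F; simplify:
  drop 4 from [4, 2] -> [2]
  satisfied 1 clause(s); 4 remain; assigned so far: [4]
unit clause [2] forces x2=T; simplify:
  satisfied 2 clause(s); 2 remain; assigned so far: [2, 4]
unit clause [6] forces x6=T; simplify:
  satisfied 1 clause(s); 1 remain; assigned so far: [2, 4, 6]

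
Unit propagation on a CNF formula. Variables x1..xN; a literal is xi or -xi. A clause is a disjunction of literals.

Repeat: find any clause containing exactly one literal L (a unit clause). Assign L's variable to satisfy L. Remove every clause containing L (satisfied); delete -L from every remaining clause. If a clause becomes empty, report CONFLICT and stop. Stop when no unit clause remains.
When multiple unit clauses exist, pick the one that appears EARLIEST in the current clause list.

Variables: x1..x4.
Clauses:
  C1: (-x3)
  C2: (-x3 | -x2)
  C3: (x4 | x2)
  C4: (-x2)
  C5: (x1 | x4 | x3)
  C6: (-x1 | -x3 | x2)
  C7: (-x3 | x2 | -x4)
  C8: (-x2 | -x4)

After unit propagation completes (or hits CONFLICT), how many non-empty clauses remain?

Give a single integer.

unit clause [-3] forces x3=F; simplify:
  drop 3 from [1, 4, 3] -> [1, 4]
  satisfied 4 clause(s); 4 remain; assigned so far: [3]
unit clause [-2] forces x2=F; simplify:
  drop 2 from [4, 2] -> [4]
  satisfied 2 clause(s); 2 remain; assigned so far: [2, 3]
unit clause [4] forces x4=T; simplify:
  satisfied 2 clause(s); 0 remain; assigned so far: [2, 3, 4]

Answer: 0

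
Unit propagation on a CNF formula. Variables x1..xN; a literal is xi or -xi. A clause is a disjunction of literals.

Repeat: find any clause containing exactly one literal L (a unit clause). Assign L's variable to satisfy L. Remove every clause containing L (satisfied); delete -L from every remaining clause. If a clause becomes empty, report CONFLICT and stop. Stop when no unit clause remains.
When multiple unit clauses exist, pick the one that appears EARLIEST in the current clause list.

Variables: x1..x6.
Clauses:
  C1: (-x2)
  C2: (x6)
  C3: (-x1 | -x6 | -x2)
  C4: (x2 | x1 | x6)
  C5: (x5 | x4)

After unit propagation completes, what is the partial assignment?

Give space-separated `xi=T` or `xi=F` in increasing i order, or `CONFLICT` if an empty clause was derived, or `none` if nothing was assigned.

Answer: x2=F x6=T

Derivation:
unit clause [-2] forces x2=F; simplify:
  drop 2 from [2, 1, 6] -> [1, 6]
  satisfied 2 clause(s); 3 remain; assigned so far: [2]
unit clause [6] forces x6=T; simplify:
  satisfied 2 clause(s); 1 remain; assigned so far: [2, 6]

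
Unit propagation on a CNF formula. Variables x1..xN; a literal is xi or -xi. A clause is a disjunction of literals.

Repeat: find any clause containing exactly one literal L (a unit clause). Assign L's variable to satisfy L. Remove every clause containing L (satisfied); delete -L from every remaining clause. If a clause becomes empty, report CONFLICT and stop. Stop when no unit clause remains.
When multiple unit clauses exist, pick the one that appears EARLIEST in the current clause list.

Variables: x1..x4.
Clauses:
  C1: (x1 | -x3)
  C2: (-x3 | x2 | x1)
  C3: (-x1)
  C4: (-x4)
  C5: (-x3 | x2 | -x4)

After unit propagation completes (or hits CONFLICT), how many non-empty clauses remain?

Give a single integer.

Answer: 0

Derivation:
unit clause [-1] forces x1=F; simplify:
  drop 1 from [1, -3] -> [-3]
  drop 1 from [-3, 2, 1] -> [-3, 2]
  satisfied 1 clause(s); 4 remain; assigned so far: [1]
unit clause [-3] forces x3=F; simplify:
  satisfied 3 clause(s); 1 remain; assigned so far: [1, 3]
unit clause [-4] forces x4=F; simplify:
  satisfied 1 clause(s); 0 remain; assigned so far: [1, 3, 4]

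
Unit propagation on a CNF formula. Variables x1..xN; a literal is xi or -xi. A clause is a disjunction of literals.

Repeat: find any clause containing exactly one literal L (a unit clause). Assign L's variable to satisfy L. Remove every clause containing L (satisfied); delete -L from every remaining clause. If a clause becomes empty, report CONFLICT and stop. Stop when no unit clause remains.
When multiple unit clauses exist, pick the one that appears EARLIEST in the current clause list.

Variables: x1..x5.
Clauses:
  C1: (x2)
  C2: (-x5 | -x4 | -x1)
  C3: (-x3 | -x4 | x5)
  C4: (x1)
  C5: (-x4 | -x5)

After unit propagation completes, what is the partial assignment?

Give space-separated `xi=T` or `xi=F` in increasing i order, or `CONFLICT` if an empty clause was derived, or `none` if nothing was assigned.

unit clause [2] forces x2=T; simplify:
  satisfied 1 clause(s); 4 remain; assigned so far: [2]
unit clause [1] forces x1=T; simplify:
  drop -1 from [-5, -4, -1] -> [-5, -4]
  satisfied 1 clause(s); 3 remain; assigned so far: [1, 2]

Answer: x1=T x2=T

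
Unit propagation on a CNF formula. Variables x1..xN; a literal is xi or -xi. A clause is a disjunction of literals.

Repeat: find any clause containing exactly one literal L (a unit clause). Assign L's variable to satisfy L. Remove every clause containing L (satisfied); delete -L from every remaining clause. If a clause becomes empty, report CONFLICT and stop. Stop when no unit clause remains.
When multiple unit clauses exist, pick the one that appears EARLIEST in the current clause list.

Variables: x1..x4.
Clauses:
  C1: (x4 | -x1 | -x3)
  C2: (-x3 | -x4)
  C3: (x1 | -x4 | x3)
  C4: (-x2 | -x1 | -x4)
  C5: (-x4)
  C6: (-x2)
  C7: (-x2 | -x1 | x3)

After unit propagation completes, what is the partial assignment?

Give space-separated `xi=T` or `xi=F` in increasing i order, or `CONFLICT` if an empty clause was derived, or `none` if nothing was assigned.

Answer: x2=F x4=F

Derivation:
unit clause [-4] forces x4=F; simplify:
  drop 4 from [4, -1, -3] -> [-1, -3]
  satisfied 4 clause(s); 3 remain; assigned so far: [4]
unit clause [-2] forces x2=F; simplify:
  satisfied 2 clause(s); 1 remain; assigned so far: [2, 4]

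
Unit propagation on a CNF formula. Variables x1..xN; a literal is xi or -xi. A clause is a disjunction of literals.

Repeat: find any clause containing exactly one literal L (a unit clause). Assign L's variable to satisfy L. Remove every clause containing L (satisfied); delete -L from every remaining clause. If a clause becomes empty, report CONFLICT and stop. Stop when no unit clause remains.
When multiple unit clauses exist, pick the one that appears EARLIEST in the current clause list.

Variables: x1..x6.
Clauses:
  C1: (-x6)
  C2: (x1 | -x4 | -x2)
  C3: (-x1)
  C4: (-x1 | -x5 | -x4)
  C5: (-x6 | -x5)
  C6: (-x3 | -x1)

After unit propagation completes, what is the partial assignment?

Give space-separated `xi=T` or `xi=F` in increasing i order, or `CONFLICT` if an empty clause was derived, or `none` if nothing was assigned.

Answer: x1=F x6=F

Derivation:
unit clause [-6] forces x6=F; simplify:
  satisfied 2 clause(s); 4 remain; assigned so far: [6]
unit clause [-1] forces x1=F; simplify:
  drop 1 from [1, -4, -2] -> [-4, -2]
  satisfied 3 clause(s); 1 remain; assigned so far: [1, 6]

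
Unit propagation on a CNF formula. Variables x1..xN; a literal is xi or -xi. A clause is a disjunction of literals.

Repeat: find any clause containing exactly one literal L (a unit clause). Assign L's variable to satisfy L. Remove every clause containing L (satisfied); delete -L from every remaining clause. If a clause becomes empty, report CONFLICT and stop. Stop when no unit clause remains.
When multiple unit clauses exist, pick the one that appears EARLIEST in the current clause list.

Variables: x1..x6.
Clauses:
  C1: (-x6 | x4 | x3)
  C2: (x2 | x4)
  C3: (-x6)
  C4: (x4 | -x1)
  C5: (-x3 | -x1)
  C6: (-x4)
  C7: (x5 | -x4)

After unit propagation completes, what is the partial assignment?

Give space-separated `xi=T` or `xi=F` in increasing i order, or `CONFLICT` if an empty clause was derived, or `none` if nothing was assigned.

unit clause [-6] forces x6=F; simplify:
  satisfied 2 clause(s); 5 remain; assigned so far: [6]
unit clause [-4] forces x4=F; simplify:
  drop 4 from [2, 4] -> [2]
  drop 4 from [4, -1] -> [-1]
  satisfied 2 clause(s); 3 remain; assigned so far: [4, 6]
unit clause [2] forces x2=T; simplify:
  satisfied 1 clause(s); 2 remain; assigned so far: [2, 4, 6]
unit clause [-1] forces x1=F; simplify:
  satisfied 2 clause(s); 0 remain; assigned so far: [1, 2, 4, 6]

Answer: x1=F x2=T x4=F x6=F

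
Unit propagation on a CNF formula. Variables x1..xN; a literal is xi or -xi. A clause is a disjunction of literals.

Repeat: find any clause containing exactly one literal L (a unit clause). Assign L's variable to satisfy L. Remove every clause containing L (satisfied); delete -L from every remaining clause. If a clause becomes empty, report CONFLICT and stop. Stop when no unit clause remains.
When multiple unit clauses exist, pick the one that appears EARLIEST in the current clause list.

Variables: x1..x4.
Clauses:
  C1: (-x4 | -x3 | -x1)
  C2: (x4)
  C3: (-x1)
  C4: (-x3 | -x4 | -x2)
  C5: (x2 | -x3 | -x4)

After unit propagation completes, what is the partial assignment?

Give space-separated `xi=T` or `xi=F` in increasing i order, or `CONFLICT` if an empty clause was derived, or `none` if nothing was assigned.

unit clause [4] forces x4=T; simplify:
  drop -4 from [-4, -3, -1] -> [-3, -1]
  drop -4 from [-3, -4, -2] -> [-3, -2]
  drop -4 from [2, -3, -4] -> [2, -3]
  satisfied 1 clause(s); 4 remain; assigned so far: [4]
unit clause [-1] forces x1=F; simplify:
  satisfied 2 clause(s); 2 remain; assigned so far: [1, 4]

Answer: x1=F x4=T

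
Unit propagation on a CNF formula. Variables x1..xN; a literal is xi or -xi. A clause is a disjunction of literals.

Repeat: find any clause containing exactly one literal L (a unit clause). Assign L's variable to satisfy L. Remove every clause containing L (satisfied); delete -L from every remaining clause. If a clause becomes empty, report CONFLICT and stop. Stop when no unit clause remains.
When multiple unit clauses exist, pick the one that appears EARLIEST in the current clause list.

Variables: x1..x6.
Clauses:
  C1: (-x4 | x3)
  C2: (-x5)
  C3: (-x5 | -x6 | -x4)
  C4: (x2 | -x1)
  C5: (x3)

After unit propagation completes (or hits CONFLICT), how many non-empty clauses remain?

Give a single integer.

Answer: 1

Derivation:
unit clause [-5] forces x5=F; simplify:
  satisfied 2 clause(s); 3 remain; assigned so far: [5]
unit clause [3] forces x3=T; simplify:
  satisfied 2 clause(s); 1 remain; assigned so far: [3, 5]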